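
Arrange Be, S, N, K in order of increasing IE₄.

S < K < N < Be

Consider each +3 ion: Be³⁺ is already 1 electron into the core; S³⁺ still has 3 valence electrons; N³⁺ still has 2 valence electrons; K³⁺ is already 2 electrons into the core.
Usually core removal costs more than valence removal, but here the competition is close: a tightly held n=2 valence electron can cost more to remove than an n=3 core electron, so the actual values have to decide it.
Valence configurations: S³⁺ [Ne]3s²3p¹, N³⁺ [He]2s².
Approximate IE_4 values (kJ/mol): Be 21007, S 4556, N 7475, K 5877.
Hence IE_4: S < K < N < Be.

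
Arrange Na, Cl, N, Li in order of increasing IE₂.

The second ionization energy removes an electron from the +1 ion. For each element: Na⁺ is the bare [Ne] core; Cl⁺ still has 6 valence electrons; N⁺ still has 4 valence electrons; Li⁺ is the bare [He] core.
Pulling an electron out of a noble-gas core costs far more than removing a remaining valence electron, so Na and Li sit at the high end of IE_2.
Valence configurations: Cl⁺ [Ne]3s²3p⁴, N⁺ [He]2s²2p².
Approximate IE_2 values (kJ/mol): Na 4562, Cl 2298, N 2856, Li 7298.
So the second ionization energies run Cl < N < Na < Li.

Cl < N < Na < Li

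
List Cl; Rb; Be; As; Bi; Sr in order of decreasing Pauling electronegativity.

Be is in period 2, group 2; Cl is in period 3, group 17; As is in period 4, group 15; Rb is in period 5, group 1; Sr is in period 5, group 2; Bi is in period 6, group 15.
Smaller atoms with higher effective nuclear charge are more electronegative.
Neither a single period nor a single group — weigh both effects.
Sr > Rb: Sr lies to the right of Rb in period 5, so the across-period effect alone puts Sr higher.
Be > Sr: they share group 2; the group trend gives Be the larger value.
Bi > Be: period and group pull opposite ways; the across-period shift dominates (2.02 vs 1.57).
As > Bi: As sits above Bi in group 15, so the down-group effect alone puts As higher.
Cl > As: relative to As, both the across-period and down-group shifts push Cl's electronegativity up.
For reference (Pauling): Be 1.57, Cl 3.16, As 2.18, Rb 0.82, Sr 0.95, Bi 2.02.
So from highest to lowest: Cl > As > Bi > Be > Sr > Rb.

Cl > As > Bi > Be > Sr > Rb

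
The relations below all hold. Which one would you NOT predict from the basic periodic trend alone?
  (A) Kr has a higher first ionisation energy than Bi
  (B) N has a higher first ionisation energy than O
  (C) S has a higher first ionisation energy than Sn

(B)

The general trend: first ionisation energy increases across a period and decreases down a group.
(A) Kr (period 4, group 18) vs Bi (period 6, group 15): the stated order agrees with the simple trend.
(B) N (period 2, group 15) vs O (period 2, group 16): the stated order contradicts the simple trend.
(C) S (period 3, group 16) vs Sn (period 5, group 14): the stated order agrees with the simple trend.
The exception is (B): pairing an electron in O's 2p⁴ costs repulsion energy, so O ionizes more easily than half-filled N (2p³).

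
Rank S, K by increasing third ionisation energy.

IE_3 is the cost of taking one more electron from the +2 cation: S²⁺ still has 4 valence electrons; K²⁺ is already 1 electron into the core.
Breaking into a closed-shell core is much more expensive than removing a leftover valence electron — K has the largest IE_3 here.
The numbers (kJ/mol): S 3357, K 4420.
Hence IE_3: S < K.

S < K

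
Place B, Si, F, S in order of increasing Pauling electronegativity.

Si, B, S, F

B is in period 2, group 13; F is in period 2, group 17; Si is in period 3, group 14; S is in period 3, group 16.
EN rises left→right (higher Z_eff, smaller atoms) and falls top→bottom (larger, more shielded atoms).
These span different periods and groups, so the two trends combine.
B > Si: the two effects oppose for this pair; the down-group effect wins (2.04 vs 1.90).
S > B: period and group pull opposite ways; the across-period shift dominates (2.58 vs 2.04).
F > S: relative to S, both the across-period and down-group shifts push F's electronegativity up.
For reference (Pauling): B 2.04, F 3.98, Si 1.90, S 2.58.
So from lowest to highest: Si < B < S < F.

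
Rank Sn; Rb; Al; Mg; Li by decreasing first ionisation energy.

Mg > Sn > Al > Li > Rb

Li is in period 2, group 1; Mg is in period 3, group 2; Al is in period 3, group 13; Rb is in period 5, group 1; Sn is in period 5, group 14.
IE₁ increases left→right with effective nuclear charge and decreases top→bottom as the valence shell moves farther out.
Here both period and group differ, so the two effects have to be weighed against each other.
Li > Rb: Li sits above Rb in group 1, so the down-group effect alone puts Li higher.
Al > Li: period and group pull opposite ways; the across-period shift dominates (578 vs 520 kJ/mol).
Sn > Al: period and group pull opposite ways; the across-period shift dominates (709 vs 578 kJ/mol).
Mg > Sn: period and group pull opposite ways; the down-group shift dominates (738 vs 709 kJ/mol).
Note the exception: Mg has a higher first ionization energy than Al, contrary to the simple trend — Al's single 3p electron is easier to remove than one from Mg's filled 3s².
Approximate values (kJ/mol): Li 520, Mg 738, Al 578, Rb 403, Sn 709.
So from highest to lowest: Mg > Sn > Al > Li > Rb.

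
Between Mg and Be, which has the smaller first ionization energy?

Mg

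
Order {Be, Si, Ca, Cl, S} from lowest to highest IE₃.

Consider each +2 ion: Be²⁺ is the bare [He] core; Si²⁺ still has 2 valence electrons; Ca²⁺ is the bare [Ar] core; Cl²⁺ still has 5 valence electrons; S²⁺ still has 4 valence electrons.
Breaking into a closed-shell core is much more expensive than removing a leftover valence electron — Ca and Be have the largest IE_3 here.
Valence configurations: Si²⁺ [Ne]3s², Cl²⁺ [Ne]3s²3p³, S²⁺ [Ne]3s²3p².
Approximate IE_3 values (kJ/mol): Be 14849, Si 3232, Ca 4912, Cl 3822, S 3357.
Hence IE_3: Si < S < Cl < Ca < Be.

Si, S, Cl, Ca, Be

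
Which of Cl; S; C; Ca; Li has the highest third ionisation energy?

Li

The third ionization energy removes an electron from the +2 ion. For each element: Cl²⁺ still has 5 valence electrons; S²⁺ still has 4 valence electrons; C²⁺ still has 2 valence electrons; Ca²⁺ is the bare [Ar] core; Li²⁺ is already 1 electron into the core.
Breaking into a closed-shell core is much more expensive than removing a leftover valence electron — Ca and Li have the largest IE_3 here.
Valence configurations: Cl²⁺ [Ne]3s²3p³, S²⁺ [Ne]3s²3p², C²⁺ [He]2s².
The numbers (kJ/mol): Cl 3822, S 3357, C 4620, Ca 4912, Li 11815.
So the third ionization energies run S < Cl < C < Ca < Li.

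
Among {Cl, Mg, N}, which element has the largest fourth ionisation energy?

Mg

IE_4 is the cost of taking one more electron from the +3 cation: Cl³⁺ still has 4 valence electrons; Mg³⁺ is already 1 electron into the core; N³⁺ still has 2 valence electrons.
Pulling an electron out of a noble-gas core costs far more than removing a remaining valence electron, so Mg sits at the high end of IE_4.
Valence configurations: Cl³⁺ [Ne]3s²3p², N³⁺ [He]2s².
Tabulated IE_4 (kJ/mol): Cl 5159, Mg 10543, N 7475.
Overall IE_4 order: Cl < N < Mg.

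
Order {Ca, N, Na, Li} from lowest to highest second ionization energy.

Ca < N < Na < Li

IE_2 is the cost of taking one more electron from the +1 cation: Ca⁺ still has 1 valence electron; N⁺ still has 4 valence electrons; Na⁺ is the bare [Ne] core; Li⁺ is the bare [He] core.
Breaking into a closed-shell core is much more expensive than removing a leftover valence electron — Na and Li have the largest IE_2 here.
Valence configurations: Ca⁺ [Ar]4s¹, N⁺ [He]2s²2p².
Approximate IE_2 values (kJ/mol): Ca 1145, N 2856, Na 4562, Li 7298.
Putting it together, IE_2: Ca < N < Na < Li.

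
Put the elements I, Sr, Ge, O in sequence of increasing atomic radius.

O < Ge < I < Sr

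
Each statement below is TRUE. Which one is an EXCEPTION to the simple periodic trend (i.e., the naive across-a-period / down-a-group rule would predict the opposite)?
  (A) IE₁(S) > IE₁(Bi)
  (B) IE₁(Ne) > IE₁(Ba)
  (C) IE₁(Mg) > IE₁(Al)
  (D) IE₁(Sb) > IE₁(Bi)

The general trend: IE₁ increases across a period and decreases down a group.
(A) S (period 3, group 16) vs Bi (period 6, group 15): the stated order agrees with the simple trend.
(B) Ne (period 2, group 18) vs Ba (period 6, group 2): the stated order agrees with the simple trend.
(C) Mg (period 3, group 2) vs Al (period 3, group 13): the stated order contradicts the simple trend.
(D) Sb (period 5, group 15) vs Bi (period 6, group 15): the stated order agrees with the simple trend.
The exception is (C): Al's single 3p electron is easier to remove than one from Mg's filled 3s².

(C)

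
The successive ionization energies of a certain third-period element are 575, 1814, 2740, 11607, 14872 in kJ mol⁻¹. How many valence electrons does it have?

Look for the largest jump between consecutive ionization energies: IE4/IE3 ≈ 4.2, far larger than any earlier ratio.
That jump marks the point where a core electron is being removed. So the atom has 3 valence electrons.

3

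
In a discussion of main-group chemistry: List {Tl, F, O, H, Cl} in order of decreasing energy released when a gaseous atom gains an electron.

Electron affinity generally becomes more exothermic across a period toward the halogens and less exothermic down a group.
Neither a single period nor a single group — weigh both effects.
H > Tl: period and group pull opposite ways; the down-group shift dominates (73 vs 19 kJ/mol).
O > H: period and group pull opposite ways; the across-period shift dominates (141 vs 73 kJ/mol).
F > O: both are in period 2; the period trend gives F the larger value.
Cl > F: this pair runs against the simple trend — see the exception note.
Note the exception: Cl has a higher electron affinity than F, contrary to the simple trend — F's small 2p subshell makes the incoming electron feel strong e⁻–e⁻ repulsion, so Cl actually releases more energy on gaining an electron.
For reference (kJ/mol): H 73, O 141, F 328, Cl 349, Tl 19.
So from highest to lowest: Cl > F > O > H > Tl.

Cl > F > O > H > Tl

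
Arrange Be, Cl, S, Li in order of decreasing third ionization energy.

Be > Li > Cl > S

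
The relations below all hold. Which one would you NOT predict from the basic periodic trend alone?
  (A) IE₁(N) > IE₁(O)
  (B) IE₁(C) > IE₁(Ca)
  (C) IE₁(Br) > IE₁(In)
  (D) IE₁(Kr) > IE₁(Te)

The general trend: IE₁ increases across a period and decreases down a group.
(A) N (period 2, group 15) vs O (period 2, group 16): the stated order contradicts the simple trend.
(B) C (period 2, group 14) vs Ca (period 4, group 2): the stated order agrees with the simple trend.
(C) Br (period 4, group 17) vs In (period 5, group 13): the stated order agrees with the simple trend.
(D) Kr (period 4, group 18) vs Te (period 5, group 16): the stated order agrees with the simple trend.
The exception is (A): pairing an electron in O's 2p⁴ costs repulsion energy, so O ionizes more easily than half-filled N (2p³).

(A)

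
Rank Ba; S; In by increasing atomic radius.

Across a period the added protons contract the valence shell; down a group each new principal shell makes the atom larger.
These span different periods and groups, so the two trends combine.
In > S: relative to S, both the across-period and down-group shifts push In's atomic radius up.
Ba > In: both effects reinforce here, so Ba is clearly the larger of the two.
For reference (pm): S 103, In 142, Ba 196.
So from smallest to largest: S < In < Ba.

S, In, Ba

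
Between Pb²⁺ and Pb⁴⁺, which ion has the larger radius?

Pb²⁺

Both ions have Z = 82 protons, but Pb⁴⁺ has lost more electrons, so its remaining electrons feel a larger effective nuclear charge per electron and are pulled in more tightly.
Higher positive charge → smaller ion, so Pb²⁺ > Pb⁴⁺.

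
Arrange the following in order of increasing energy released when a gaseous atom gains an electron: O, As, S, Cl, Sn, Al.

O is in period 2, group 16; Al is in period 3, group 13; S is in period 3, group 16; Cl is in period 3, group 17; As is in period 4, group 15; Sn is in period 5, group 14.
Atoms with high Z_eff and room in the valence shell (especially the halogens) have the most exothermic electron affinities.
Neither a single period nor a single group — weigh both effects.
As > Al: period and group pull opposite ways; the across-period shift dominates (78 vs 42 kJ/mol).
Sn > As: this pair runs against the simple trend — see the exception note.
O > Sn: both effects reinforce here, so O is clearly the higher of the two.
S > O: this pair runs against the simple trend — see the exception note.
Cl > S: Cl lies to the right of S in period 3, so the across-period effect alone puts Cl higher.
Note the exception: Sn has a higher electron affinity than As, contrary to the simple trend — adding an electron to As's half-filled np³ subshell costs electron-pairing energy.
Note the exception: S has a higher electron affinity than O, contrary to the simple trend — the compact 2p subshell of O repels the added electron more than S's larger 3p does.
Approximate values (kJ/mol): O 141, Al 42, S 200, Cl 349, As 78, Sn 107.
So from lowest to highest: Al < As < Sn < O < S < Cl.

Al < As < Sn < O < S < Cl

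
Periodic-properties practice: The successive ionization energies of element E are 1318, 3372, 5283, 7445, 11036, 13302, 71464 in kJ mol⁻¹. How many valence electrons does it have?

6

Look for the largest jump between consecutive ionization energies: IE7/IE6 ≈ 5.4, far larger than any earlier ratio.
That jump marks the point where a core electron is being removed. So the atom has 6 valence electrons.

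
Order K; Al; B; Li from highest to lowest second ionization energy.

The second ionization energy removes an electron from the +1 ion. For each element: K⁺ is the bare [Ar] core; Al⁺ still has 2 valence electrons; B⁺ still has 2 valence electrons; Li⁺ is the bare [He] core.
Breaking into a closed-shell core is much more expensive than removing a leftover valence electron — K and Li have the largest IE_2 here.
Valence configurations: Al⁺ [Ne]3s², B⁺ [He]2s².
The numbers (kJ/mol): K 3052, Al 1817, B 2427, Li 7298.
Putting it together, IE_2: Al < B < K < Li.

Li, K, B, Al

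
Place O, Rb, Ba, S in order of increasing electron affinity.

Ba < Rb < O < S

O is in period 2, group 16; S is in period 3, group 16; Rb is in period 5, group 1; Ba is in period 6, group 2.
EA tends to increase across a period and decrease down a group, though the pattern is less regular than for IE or radius.
Neither a single period nor a single group — weigh both effects.
Rb > Ba: period and group pull opposite ways; the down-group shift dominates (47 vs 14 kJ/mol).
O > Rb: relative to Rb, both the across-period and down-group shifts push O's electron affinity up.
S > O: this pair runs against the simple trend — see the exception note.
Note the exception: S has a higher electron affinity than O, contrary to the simple trend — the compact 2p subshell of O repels the added electron more than S's larger 3p does.
For reference (kJ/mol): O 141, S 200, Rb 47, Ba 14.
So from lowest to highest: Ba < Rb < O < S.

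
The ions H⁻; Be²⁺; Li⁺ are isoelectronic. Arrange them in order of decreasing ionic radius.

All of these have 2 electrons, so size is governed by nuclear charge alone: the more protons, the stronger the pull on the same electron cloud, and the smaller the ion.
Nuclear charges: Be²⁺ (Z=4), Li⁺ (Z=3), H⁻ (Z=1).
Largest to smallest: H⁻ > Li⁺ > Be²⁺.

H⁻, Li⁺, Be²⁺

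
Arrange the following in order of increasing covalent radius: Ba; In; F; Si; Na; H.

H, F, Si, In, Na, Ba

H is in period 1, group 1; F is in period 2, group 17; Na is in period 3, group 1; Si is in period 3, group 14; In is in period 5, group 13; Ba is in period 6, group 2.
Radius decreases left→right (rising Z_eff, same n) and increases top→bottom (higher n).
Here both period and group differ, so the two effects have to be weighed against each other.
F > H: period and group pull opposite ways; the down-group shift dominates (64 vs 32 pm).
Si > F: relative to F, both the across-period and down-group shifts push Si's atomic radius up.
In > Si: relative to Si, both the across-period and down-group shifts push In's atomic radius up.
Na > In: period and group pull opposite ways; the across-period shift dominates (155 vs 142 pm).
Ba > Na: period and group pull opposite ways; the down-group shift dominates (196 vs 155 pm).
Tabulated atomic radius (pm): H 32, F 64, Na 155, Si 116, In 142, Ba 196.
So from smallest to largest: H < F < Si < In < Na < Ba.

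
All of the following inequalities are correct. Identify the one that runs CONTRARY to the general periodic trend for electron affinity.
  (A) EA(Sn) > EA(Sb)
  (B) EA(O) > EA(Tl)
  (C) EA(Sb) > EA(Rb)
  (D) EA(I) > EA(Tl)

(A)

The general trend: electron affinity increases across a period and decreases down a group.
(A) Sn (period 5, group 14) vs Sb (period 5, group 15): the stated order contradicts the simple trend.
(B) O (period 2, group 16) vs Tl (period 6, group 13): the stated order agrees with the simple trend.
(C) Sb (period 5, group 15) vs Rb (period 5, group 1): the stated order agrees with the simple trend.
(D) I (period 5, group 17) vs Tl (period 6, group 13): the stated order agrees with the simple trend.
The exception is (A): adding an electron to Sb's half-filled 5p³ is unfavourable, so Sn has the more exothermic EA.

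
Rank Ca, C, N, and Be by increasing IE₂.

Ca, Be, C, N

The second ionization energy removes an electron from the +1 ion. For each element: Ca⁺ still has 1 valence electron; C⁺ still has 3 valence electrons; N⁺ still has 4 valence electrons; Be⁺ still has 1 valence electron.
All are still removing valence electrons, so compare the +1 ions as you would atoms: IE_2 generally rises across a period (higher Z_eff) and falls down a group (larger shell), subject to the usual subshell exceptions.
Valence configurations: Ca⁺ [Ar]4s¹, C⁺ [He]2s²2p¹, N⁺ [He]2s²2p², Be⁺ [He]2s¹.
Tabulated IE_2 (kJ/mol): Ca 1145, C 2353, N 2856, Be 1757.
So the second ionization energies run Ca < Be < C < N.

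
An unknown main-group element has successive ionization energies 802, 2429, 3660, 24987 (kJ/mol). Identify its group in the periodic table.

Group 13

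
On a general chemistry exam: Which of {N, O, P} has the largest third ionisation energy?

Consider each +2 ion: N²⁺ still has 3 valence electrons; O²⁺ still has 4 valence electrons; P²⁺ still has 3 valence electrons.
All are still removing valence electrons, so compare the +2 ions as you would atoms: IE_3 generally rises across a period (higher Z_eff) and falls down a group (larger shell), subject to the usual subshell exceptions.
Valence configurations: N²⁺ [He]2s²2p¹, O²⁺ [He]2s²2p², P²⁺ [Ne]3s²3p¹.
Tabulated IE_3 (kJ/mol): N 4578, O 5300, P 2914.
Putting it together, IE_3: P < N < O.

O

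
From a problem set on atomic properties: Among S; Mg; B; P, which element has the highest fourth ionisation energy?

B

Consider each +3 ion: S³⁺ still has 3 valence electrons; Mg³⁺ is already 1 electron into the core; B³⁺ is the bare [He] core; P³⁺ still has 2 valence electrons.
Pulling an electron out of a noble-gas core costs far more than removing a remaining valence electron, so Mg and B sit at the high end of IE_4.
Valence configurations: S³⁺ [Ne]3s²3p¹, P³⁺ [Ne]3s².
S³⁺ loses a lone 3p electron whereas P³⁺ must break into a filled 3s² pair, so IE_4(P) > IE_4(S) even though S has the higher nuclear charge.
Approximate IE_4 values (kJ/mol): S 4556, Mg 10543, B 25026, P 4964.
Hence IE_4: S < P < Mg < B.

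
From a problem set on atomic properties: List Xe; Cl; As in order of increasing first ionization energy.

Cl is in period 3, group 17; As is in period 4, group 15; Xe is in period 5, group 18.
Removing the outermost electron gets harder across a period and easier down a group.
Neither a single period nor a single group — weigh both effects.
Xe > As: period and group pull opposite ways; the across-period shift dominates (1170 vs 947 kJ/mol).
Cl > Xe: the two effects oppose for this pair; the down-group effect wins (1251 vs 1170 kJ/mol).
Tabulated first ionization energy (kJ/mol): Cl 1251, As 947, Xe 1170.
So from lowest to highest: As < Xe < Cl.

As < Xe < Cl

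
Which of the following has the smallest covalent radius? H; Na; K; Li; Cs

Radius decreases left→right (rising Z_eff, same n) and increases top→bottom (higher n).
All are in group 1, so atomic radius increases down the group.
The smallest covalent radius among these belongs to H.

H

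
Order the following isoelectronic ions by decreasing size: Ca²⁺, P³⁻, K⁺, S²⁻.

All of these have 18 electrons, so size is governed by nuclear charge alone: the more protons, the stronger the pull on the same electron cloud, and the smaller the ion.
Nuclear charges: Ca²⁺ (Z=20), K⁺ (Z=19), S²⁻ (Z=16), P³⁻ (Z=15).
Largest to smallest: P³⁻ > S²⁻ > K⁺ > Ca²⁺.

P³⁻, S²⁻, K⁺, Ca²⁺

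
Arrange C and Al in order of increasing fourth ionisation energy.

Consider each +3 ion: C³⁺ still has 1 valence electron; Al³⁺ is the bare [Ne] core.
Pulling an electron out of a noble-gas core costs far more than removing a remaining valence electron, so Al sits at the high end of IE_4.
The numbers (kJ/mol): C 6223, Al 11577.
Hence IE_4: C < Al.

C, Al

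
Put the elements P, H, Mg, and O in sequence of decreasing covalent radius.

Mg, P, O, H

H is in period 1, group 1; O is in period 2, group 16; Mg is in period 3, group 2; P is in period 3, group 15.
Atomic radius shrinks across a period as nuclear charge pulls the same shell inward, and grows down a group as new shells are added.
Here both period and group differ, so the two effects have to be weighed against each other.
O > H: period and group pull opposite ways; the down-group shift dominates (63 vs 32 pm).
P > O: relative to O, both the across-period and down-group shifts push P's atomic radius up.
Mg > P: Mg lies to the left of P in period 3, so the across-period effect alone puts Mg larger.
For reference (pm): H 32, O 63, Mg 139, P 111.
So from largest to smallest: Mg > P > O > H.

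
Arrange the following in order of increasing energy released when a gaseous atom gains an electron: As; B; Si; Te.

Atoms with high Z_eff and room in the valence shell (especially the halogens) have the most exothermic electron affinities.
A diagonal step moves right (one effect) and down (the opposite effect) at once.
As > B: the two effects oppose for this pair; the across-period effect wins (78 vs 27 kJ/mol).
Si > As: the two effects oppose for this pair; the down-group effect wins (134 vs 78 kJ/mol).
Te > Si: period and group pull opposite ways; the across-period shift dominates (190 vs 134 kJ/mol).
For reference (kJ/mol): B 27, Si 134, As 78, Te 190.
So from lowest to highest: B < As < Si < Te.

B, As, Si, Te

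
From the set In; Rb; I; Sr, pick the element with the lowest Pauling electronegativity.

Rb is in period 5, group 1; Sr is in period 5, group 2; In is in period 5, group 13; I is in period 5, group 17.
EN rises left→right (higher Z_eff, smaller atoms) and falls top→bottom (larger, more shielded atoms).
All lie in period 5, so electronegativity increases left to right.
The lowest Pauling electronegativity among these belongs to Rb.

Rb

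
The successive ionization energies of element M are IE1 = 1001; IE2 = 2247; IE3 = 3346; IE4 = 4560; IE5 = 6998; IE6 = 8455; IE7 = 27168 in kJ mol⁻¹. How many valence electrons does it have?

Look for the largest jump between consecutive ionization energies: IE7/IE6 ≈ 3.2, far larger than any earlier ratio.
That jump marks the point where a core electron is being removed. So the atom has 6 valence electrons.

6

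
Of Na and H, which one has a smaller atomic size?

H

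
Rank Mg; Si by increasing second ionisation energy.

Mg < Si

The second ionization energy removes an electron from the +1 ion. For each element: Mg⁺ still has 1 valence electron; Si⁺ still has 3 valence electrons.
All are still removing valence electrons, so compare the +1 ions as you would atoms: IE_2 generally rises across a period (higher Z_eff) and falls down a group (larger shell), subject to the usual subshell exceptions.
Valence configurations: Mg⁺ [Ne]3s¹, Si⁺ [Ne]3s²3p¹.
Tabulated IE_2 (kJ/mol): Mg 1451, Si 1577.
Overall IE_2 order: Mg < Si.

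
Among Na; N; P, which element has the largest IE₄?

Consider each +3 ion: Na³⁺ is already 2 electrons into the core; N³⁺ still has 2 valence electrons; P³⁺ still has 2 valence electrons.
Pulling an electron out of a noble-gas core costs far more than removing a remaining valence electron, so Na sits at the high end of IE_4.
Valence configurations: N³⁺ [He]2s², P³⁺ [Ne]3s².
The numbers (kJ/mol): Na 9543, N 7475, P 4964.
Putting it together, IE_4: P < N < Na.

Na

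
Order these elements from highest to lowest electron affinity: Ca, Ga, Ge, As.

Ge > As > Ga > Ca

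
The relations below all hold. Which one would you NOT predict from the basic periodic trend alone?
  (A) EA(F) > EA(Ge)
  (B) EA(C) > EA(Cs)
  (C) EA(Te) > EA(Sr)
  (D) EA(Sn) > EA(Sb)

(D)

The general trend: electron affinity increases across a period and decreases down a group.
(A) F (period 2, group 17) vs Ge (period 4, group 14): the stated order agrees with the simple trend.
(B) C (period 2, group 14) vs Cs (period 6, group 1): the stated order agrees with the simple trend.
(C) Te (period 5, group 16) vs Sr (period 5, group 2): the stated order agrees with the simple trend.
(D) Sn (period 5, group 14) vs Sb (period 5, group 15): the stated order contradicts the simple trend.
The exception is (D): adding an electron to Sb's half-filled 5p³ is unfavourable, so Sn has the more exothermic EA.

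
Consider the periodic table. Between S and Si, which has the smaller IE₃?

Si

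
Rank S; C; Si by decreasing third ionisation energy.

The third ionization energy removes an electron from the +2 ion. For each element: S²⁺ still has 4 valence electrons; C²⁺ still has 2 valence electrons; Si²⁺ still has 2 valence electrons.
All are still removing valence electrons, so compare the +2 ions as you would atoms: IE_3 generally rises across a period (higher Z_eff) and falls down a group (larger shell), subject to the usual subshell exceptions.
Valence configurations: S²⁺ [Ne]3s²3p², C²⁺ [He]2s², Si²⁺ [Ne]3s².
The numbers (kJ/mol): S 3357, C 4620, Si 3232.
So the third ionization energies run Si < S < C.

C > S > Si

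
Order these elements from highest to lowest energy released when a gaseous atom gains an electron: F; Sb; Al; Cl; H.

Cl > F > Sb > H > Al

Atoms with high Z_eff and room in the valence shell (especially the halogens) have the most exothermic electron affinities.
These span different periods and groups, so the two trends combine.
H > Al: the two effects oppose for this pair; the down-group effect wins (73 vs 42 kJ/mol).
Sb > H: period and group pull opposite ways; the across-period shift dominates (103 vs 73 kJ/mol).
F > Sb: relative to Sb, both the across-period and down-group shifts push F's electron affinity up.
Cl > F: this pair runs against the simple trend — see the exception note.
Note the exception: Cl has a higher electron affinity than F, contrary to the simple trend — F's small 2p subshell makes the incoming electron feel strong e⁻–e⁻ repulsion, so Cl actually releases more energy on gaining an electron.
Approximate values (kJ/mol): H 73, F 328, Al 42, Cl 349, Sb 103.
So from highest to lowest: Cl > F > Sb > H > Al.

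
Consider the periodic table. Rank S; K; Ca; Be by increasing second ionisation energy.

Ca < Be < S < K

IE_2 is the cost of taking one more electron from the +1 cation: S⁺ still has 5 valence electrons; K⁺ is the bare [Ar] core; Ca⁺ still has 1 valence electron; Be⁺ still has 1 valence electron.
Core electrons are held far more tightly than valence electrons, so K tops the IE_2 order.
Valence configurations: S⁺ [Ne]3s²3p³, Ca⁺ [Ar]4s¹, Be⁺ [He]2s¹.
Tabulated IE_2 (kJ/mol): S 2252, K 3052, Ca 1145, Be 1757.
Overall IE_2 order: Ca < Be < S < K.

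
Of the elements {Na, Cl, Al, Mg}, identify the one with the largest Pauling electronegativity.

Cl

Smaller atoms with higher effective nuclear charge are more electronegative.
All lie in period 3, so electronegativity increases left to right.
The largest Pauling electronegativity among these belongs to Cl.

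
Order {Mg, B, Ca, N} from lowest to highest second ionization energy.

Ca < Mg < B < N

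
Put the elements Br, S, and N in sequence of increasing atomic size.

N is in period 2, group 15; S is in period 3, group 16; Br is in period 4, group 17.
Radius decreases left→right (rising Z_eff, same n) and increases top→bottom (higher n).
These sit on a diagonal, where the across-period and down-group effects partly cancel.
S > N: the two effects oppose for this pair; the down-group effect wins (103 vs 71 pm).
Br > S: period and group pull opposite ways; the down-group shift dominates (114 vs 103 pm).
Tabulated atomic radius (pm): N 71, S 103, Br 114.
So from smallest to largest: N < S < Br.

N < S < Br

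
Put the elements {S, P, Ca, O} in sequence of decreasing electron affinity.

EA tends to increase across a period and decrease down a group, though the pattern is less regular than for IE or radius.
These span different periods and groups, so the two trends combine.
P > Ca: relative to Ca, both the across-period and down-group shifts push P's electron affinity up.
O > P: both effects reinforce here, so O is clearly the higher of the two.
S > O: this pair runs against the simple trend — see the exception note.
Note the exception: S has a higher electron affinity than O, contrary to the simple trend — the compact 2p subshell of O repels the added electron more than S's larger 3p does.
Tabulated electron affinity (kJ/mol): O 141, P 72, S 200, Ca 2.
So from highest to lowest: S > O > P > Ca.

S > O > P > Ca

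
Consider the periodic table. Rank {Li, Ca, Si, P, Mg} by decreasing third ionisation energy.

Li > Mg > Ca > Si > P

After 2 electrons have been removed, what remains? Li²⁺ is already 1 electron into the core; Ca²⁺ is the bare [Ar] core; Si²⁺ still has 2 valence electrons; P²⁺ still has 3 valence electrons; Mg²⁺ is the bare [Ne] core.
Core electrons are held far more tightly than valence electrons, so Ca, Mg and Li top the IE_3 order.
Valence configurations: Si²⁺ [Ne]3s², P²⁺ [Ne]3s²3p¹.
P²⁺ loses a lone 3p electron whereas Si²⁺ must break into a filled 3s² pair, so IE_3(Si) > IE_3(P) even though P has the higher nuclear charge.
Approximate IE_3 values (kJ/mol): Li 11815, Ca 4912, Si 3232, P 2914, Mg 7733.
Overall IE_3 order: P < Si < Ca < Mg < Li.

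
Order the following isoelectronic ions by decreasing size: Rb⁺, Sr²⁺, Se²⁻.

All of these have 36 electrons, so size is governed by nuclear charge alone: the more protons, the stronger the pull on the same electron cloud, and the smaller the ion.
Nuclear charges: Sr²⁺ (Z=38), Rb⁺ (Z=37), Se²⁻ (Z=34).
Largest to smallest: Se²⁻ > Rb⁺ > Sr²⁺.

Se²⁻, Rb⁺, Sr²⁺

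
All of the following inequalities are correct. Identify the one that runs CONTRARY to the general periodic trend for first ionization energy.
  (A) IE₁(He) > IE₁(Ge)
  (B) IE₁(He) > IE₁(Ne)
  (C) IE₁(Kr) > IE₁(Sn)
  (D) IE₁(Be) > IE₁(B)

(D)

The general trend: first ionization energy increases across a period and decreases down a group.
(A) He (period 1, group 18) vs Ge (period 4, group 14): the stated order agrees with the simple trend.
(B) He (period 1, group 18) vs Ne (period 2, group 18): the stated order agrees with the simple trend.
(C) Kr (period 4, group 18) vs Sn (period 5, group 14): the stated order agrees with the simple trend.
(D) Be (period 2, group 2) vs B (period 2, group 13): the stated order contradicts the simple trend.
The exception is (D): removing B's lone 2p electron is easier than breaking Be's filled 2s².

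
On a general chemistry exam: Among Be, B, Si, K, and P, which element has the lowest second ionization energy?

Si

IE_2 is the cost of taking one more electron from the +1 cation: Be⁺ still has 1 valence electron; B⁺ still has 2 valence electrons; Si⁺ still has 3 valence electrons; K⁺ is the bare [Ar] core; P⁺ still has 4 valence electrons.
Pulling an electron out of a noble-gas core costs far more than removing a remaining valence electron, so K sits at the high end of IE_2.
Valence configurations: Be⁺ [He]2s¹, B⁺ [He]2s², Si⁺ [Ne]3s²3p¹, P⁺ [Ne]3s²3p².
Approximate IE_2 values (kJ/mol): Be 1757, B 2427, Si 1577, K 3052, P 1907.
Putting it together, IE_2: Si < Be < P < B < K.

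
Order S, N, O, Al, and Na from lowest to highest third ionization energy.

Al < S < N < O < Na

IE_3 is the cost of taking one more electron from the +2 cation: S²⁺ still has 4 valence electrons; N²⁺ still has 3 valence electrons; O²⁺ still has 4 valence electrons; Al²⁺ still has 1 valence electron; Na²⁺ is already 1 electron into the core.
Core electrons are held far more tightly than valence electrons, so Na tops the IE_3 order.
Valence configurations: S²⁺ [Ne]3s²3p², N²⁺ [He]2s²2p¹, O²⁺ [He]2s²2p², Al²⁺ [Ne]3s¹.
The numbers (kJ/mol): S 3357, N 4578, O 5300, Al 2745, Na 6910.
Hence IE_3: Al < S < N < O < Na.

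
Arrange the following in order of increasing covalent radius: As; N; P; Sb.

N < P < As < Sb

N is in period 2, group 15; P is in period 3, group 15; As is in period 4, group 15; Sb is in period 5, group 15.
Moving right in a period, electrons are added to the same shell under a stronger nuclear pull, so atoms get smaller; moving down, a new shell is opened and atoms get larger.
All are in group 15, so atomic radius increases down the group.
So from smallest to largest: N < P < As < Sb.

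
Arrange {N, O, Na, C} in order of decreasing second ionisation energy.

Na > O > N > C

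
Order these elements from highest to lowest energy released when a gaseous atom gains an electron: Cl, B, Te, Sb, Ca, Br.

Cl > Br > Te > Sb > B > Ca

EA tends to increase across a period and decrease down a group, though the pattern is less regular than for IE or radius.
Neither a single period nor a single group — weigh both effects.
B > Ca: both effects reinforce here, so B is clearly the higher of the two.
Sb > B: the two effects oppose for this pair; the across-period effect wins (103 vs 27 kJ/mol).
Te > Sb: Te lies to the right of Sb in period 5, so the across-period effect alone puts Te higher.
Br > Te: relative to Te, both the across-period and down-group shifts push Br's electron affinity up.
Cl > Br: they share group 17; the group trend gives Cl the larger value.
Approximate values (kJ/mol): B 27, Cl 349, Ca 2, Br 325, Sb 103, Te 190.
So from highest to lowest: Cl > Br > Te > Sb > B > Ca.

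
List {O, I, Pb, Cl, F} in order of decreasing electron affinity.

Cl, F, I, O, Pb

O is in period 2, group 16; F is in period 2, group 17; Cl is in period 3, group 17; I is in period 5, group 17; Pb is in period 6, group 14.
Atoms with high Z_eff and room in the valence shell (especially the halogens) have the most exothermic electron affinities.
Neither a single period nor a single group — weigh both effects.
O > Pb: both effects reinforce here, so O is clearly the higher of the two.
I > O: the two effects oppose for this pair; the across-period effect wins (295 vs 141 kJ/mol).
F > I: F sits above I in group 17, so the down-group effect alone puts F higher.
Cl > F: this pair runs against the simple trend — see the exception note.
Note the exception: Cl has a higher electron affinity than F, contrary to the simple trend — F's small 2p subshell makes the incoming electron feel strong e⁻–e⁻ repulsion, so Cl actually releases more energy on gaining an electron.
Tabulated electron affinity (kJ/mol): O 141, F 328, Cl 349, I 295, Pb 35.
So from highest to lowest: Cl > F > I > O > Pb.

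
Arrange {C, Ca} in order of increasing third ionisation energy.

C, Ca

After 2 electrons have been removed, what remains? C²⁺ still has 2 valence electrons; Ca²⁺ is the bare [Ar] core.
Pulling an electron out of a noble-gas core costs far more than removing a remaining valence electron, so Ca sits at the high end of IE_3.
The numbers (kJ/mol): C 4620, Ca 4912.
Hence IE_3: C < Ca.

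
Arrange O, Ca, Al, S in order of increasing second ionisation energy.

Ca, Al, S, O

IE_2 is the cost of taking one more electron from the +1 cation: O⁺ still has 5 valence electrons; Ca⁺ still has 1 valence electron; Al⁺ still has 2 valence electrons; S⁺ still has 5 valence electrons.
All are still removing valence electrons, so compare the +1 ions as you would atoms: IE_2 generally rises across a period (higher Z_eff) and falls down a group (larger shell), subject to the usual subshell exceptions.
Valence configurations: O⁺ [He]2s²2p³, Ca⁺ [Ar]4s¹, Al⁺ [Ne]3s², S⁺ [Ne]3s²3p³.
The numbers (kJ/mol): O 3388, Ca 1145, Al 1817, S 2252.
Hence IE_2: Ca < Al < S < O.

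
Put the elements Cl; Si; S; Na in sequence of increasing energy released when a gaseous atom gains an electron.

Na, Si, S, Cl

Adding an electron releases more energy for atoms nearer the top right (short of the noble gases).
All lie in period 3, so electron affinity increases left to right.
So from lowest to highest: Na < Si < S < Cl.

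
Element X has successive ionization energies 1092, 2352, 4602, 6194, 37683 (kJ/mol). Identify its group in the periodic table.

Look for the largest jump between consecutive ionization energies: IE5/IE4 ≈ 6.1, far larger than any earlier ratio.
That jump marks the point where a core electron is being removed. So the atom has 4 valence electrons.
A main-group element with 4 valence electrons is in group 14.

Group 14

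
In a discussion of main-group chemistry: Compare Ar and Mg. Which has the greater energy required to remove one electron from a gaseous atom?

Ar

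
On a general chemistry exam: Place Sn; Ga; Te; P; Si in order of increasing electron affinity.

Si is in period 3, group 14; P is in period 3, group 15; Ga is in period 4, group 13; Sn is in period 5, group 14; Te is in period 5, group 16.
Electron affinity generally becomes more exothermic across a period toward the halogens and less exothermic down a group.
Neither a single period nor a single group — weigh both effects.
P > Ga: relative to Ga, both the across-period and down-group shifts push P's electron affinity up.
Sn > P: this pair runs against the simple trend — see the exception note.
Si > Sn: Si sits above Sn in group 14, so the down-group effect alone puts Si higher.
Te > Si: the two effects oppose for this pair; the across-period effect wins (190 vs 134 kJ/mol).
Note the exception: Sn has a higher electron affinity than P, contrary to the simple trend — adding an electron to P's half-filled np³ subshell costs electron-pairing energy.
Note the exception: Si has a higher electron affinity than P, contrary to the simple trend — adding an electron to P's half-filled 3p³ is unfavourable, so Si (3p²) has the more exothermic EA.
Tabulated electron affinity (kJ/mol): Si 134, P 72, Ga 29, Sn 107, Te 190.
So from lowest to highest: Ga < P < Sn < Si < Te.

Ga < P < Sn < Si < Te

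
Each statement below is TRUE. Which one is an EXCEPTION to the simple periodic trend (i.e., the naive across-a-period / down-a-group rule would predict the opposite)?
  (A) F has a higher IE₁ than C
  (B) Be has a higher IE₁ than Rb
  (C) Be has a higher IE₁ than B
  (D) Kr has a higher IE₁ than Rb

The general trend: IE₁ increases across a period and decreases down a group.
(A) F (period 2, group 17) vs C (period 2, group 14): the stated order agrees with the simple trend.
(B) Be (period 2, group 2) vs Rb (period 5, group 1): the stated order agrees with the simple trend.
(C) Be (period 2, group 2) vs B (period 2, group 13): the stated order contradicts the simple trend.
(D) Kr (period 4, group 18) vs Rb (period 5, group 1): the stated order agrees with the simple trend.
The exception is (C): removing B's lone 2p electron is easier than breaking Be's filled 2s².

(C)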